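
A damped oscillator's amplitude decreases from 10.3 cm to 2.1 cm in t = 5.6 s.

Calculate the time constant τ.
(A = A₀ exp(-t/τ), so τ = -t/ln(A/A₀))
A/A₀ = 2.1/10.3 = 0.2039; ln(A/A₀) = -1.59
τ = −t/ln(A/A₀) = −5.6/-1.59 = 3.522 s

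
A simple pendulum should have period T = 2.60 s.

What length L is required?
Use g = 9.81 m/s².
T = 2π√(L/g) → L = g(T/2π)² = 9.81×(2.6/2π)² = 1.68 m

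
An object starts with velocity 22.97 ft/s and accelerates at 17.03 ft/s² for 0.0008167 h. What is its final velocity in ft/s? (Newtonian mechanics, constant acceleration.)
v = v₀ + at (with unit conversion) = 73.04 ft/s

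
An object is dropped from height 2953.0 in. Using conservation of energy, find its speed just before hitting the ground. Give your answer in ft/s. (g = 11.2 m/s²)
mgh = ½mv² → v = √(2gh) = √(2×11.2×75.01) = 40.99 m/s = 134.5 ft/s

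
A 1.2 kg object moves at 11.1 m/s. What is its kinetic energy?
KE = ½mv² = ½×1.2×11.1² = 73.926 J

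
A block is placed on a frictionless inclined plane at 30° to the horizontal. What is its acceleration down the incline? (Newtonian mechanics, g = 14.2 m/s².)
a = g sin(θ) = 14.2 × sin(30°) = 14.2 × 0.5 = 7.1 m/s²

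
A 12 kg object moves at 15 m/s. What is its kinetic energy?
KE = ½mv² = ½×12×15² = 1350.0 J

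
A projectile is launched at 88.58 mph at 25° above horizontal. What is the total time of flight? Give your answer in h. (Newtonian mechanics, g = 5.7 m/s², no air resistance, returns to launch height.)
T = 2v₀sin(θ)/g (with unit conversion) = 0.001631 h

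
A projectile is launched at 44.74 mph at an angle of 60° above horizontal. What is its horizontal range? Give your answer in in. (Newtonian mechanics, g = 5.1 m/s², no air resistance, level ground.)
R = v₀² sin(2θ) / g (with unit conversion) = 2674.0 in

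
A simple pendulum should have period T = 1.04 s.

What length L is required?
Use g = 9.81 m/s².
T = 2π√(L/g) → L = g(T/2π)² = 9.81×(1.04/2π)² = 0.2688 m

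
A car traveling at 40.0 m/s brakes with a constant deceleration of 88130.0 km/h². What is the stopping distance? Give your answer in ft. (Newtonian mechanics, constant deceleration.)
d = v₀² / (2a) (with unit conversion) = 386.0 ft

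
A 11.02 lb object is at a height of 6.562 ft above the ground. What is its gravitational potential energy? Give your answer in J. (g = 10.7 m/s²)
PE = mgh = 4.999 kg × 10.7 m/s² × 2 m = 107 J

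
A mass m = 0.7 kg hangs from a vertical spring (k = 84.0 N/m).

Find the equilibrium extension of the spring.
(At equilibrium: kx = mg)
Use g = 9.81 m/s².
x_eq = mg/k = 0.7×9.81/84.0 = 0.08175 m = 8.175 cm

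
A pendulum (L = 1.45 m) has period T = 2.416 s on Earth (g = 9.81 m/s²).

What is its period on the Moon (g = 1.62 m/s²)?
T = 2π√(L/g), so T_moon/T_earth = √(g_earth/g_moon)
T_moon = 2π√(1.45/1.62) = 5.944 s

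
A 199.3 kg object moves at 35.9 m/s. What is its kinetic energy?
KE = ½mv² = ½×199.3×35.9² = 128429.9 J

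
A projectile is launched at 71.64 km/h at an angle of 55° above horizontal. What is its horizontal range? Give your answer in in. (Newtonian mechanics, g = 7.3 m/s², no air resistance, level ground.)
R = v₀² sin(2θ) / g (with unit conversion) = 2007.0 in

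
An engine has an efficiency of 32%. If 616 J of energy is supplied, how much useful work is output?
W_out = η × W_in = 0.32 × 616 = 197.12 J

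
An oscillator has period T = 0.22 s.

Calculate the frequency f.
f = 1/T = 1/0.22 = 4.545 Hz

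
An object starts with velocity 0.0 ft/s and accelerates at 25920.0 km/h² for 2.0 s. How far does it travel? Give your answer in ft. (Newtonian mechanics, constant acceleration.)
d = v₀t + ½at² (with unit conversion) = 13.12 ft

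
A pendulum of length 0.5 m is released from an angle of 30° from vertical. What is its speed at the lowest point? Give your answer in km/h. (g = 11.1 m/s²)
h = L(1 − cosθ) = 0.5×(1 − cos30°) = 0.06699 m
v = √(2gh) = √(2×11.1×0.06699) = 1.219 m/s = 4.39 km/h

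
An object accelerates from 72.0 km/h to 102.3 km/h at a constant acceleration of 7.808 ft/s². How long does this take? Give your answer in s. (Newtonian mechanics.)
t = (v - v₀)/a (with unit conversion) = 3.537 s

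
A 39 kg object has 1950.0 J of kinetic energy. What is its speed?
KE = ½mv² → v = √(2KE/m) = √(2×1950.0/39) = 10.0 m/s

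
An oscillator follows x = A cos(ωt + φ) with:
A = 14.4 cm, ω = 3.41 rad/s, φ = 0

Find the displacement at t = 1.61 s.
x = A cos(ωt + φ) = 14.4×cos(3.41×1.61 + 0) = 10.1 cm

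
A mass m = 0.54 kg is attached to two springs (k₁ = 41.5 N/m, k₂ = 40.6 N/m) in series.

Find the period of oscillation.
k_eq = k₁k₂/(k₁+k₂) = 20.52 N/m
T = 2π√(m/k_eq) = 2π√(0.54/20.52) = 1.019 s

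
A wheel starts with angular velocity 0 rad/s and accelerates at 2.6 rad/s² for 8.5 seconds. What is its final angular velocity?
ω = ω₀ + αt = 0 + 2.6 × 8.5 = 22.1 rad/s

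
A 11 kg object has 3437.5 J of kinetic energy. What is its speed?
KE = ½mv² → v = √(2KE/m) = √(2×3437.5/11) = 25.0 m/s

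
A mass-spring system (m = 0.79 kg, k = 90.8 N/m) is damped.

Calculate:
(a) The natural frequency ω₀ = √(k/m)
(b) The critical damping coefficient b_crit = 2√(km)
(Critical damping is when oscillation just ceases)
ω₀ = √(k/m) = √(90.8/0.79) = 10.72 rad/s
b_crit = 2√(km) = 2√(90.8×0.79) = 16.94 kg/s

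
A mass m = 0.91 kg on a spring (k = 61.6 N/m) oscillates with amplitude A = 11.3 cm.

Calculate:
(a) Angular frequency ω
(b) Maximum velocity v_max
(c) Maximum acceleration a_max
ω = √(k/m) = √(61.6/0.91) = 8.228 rad/s
v_max = ωA = 8.228×0.113 = 0.9297 m/s
a_max = ω²A = 8.228²×0.113 = 7.649 m/s²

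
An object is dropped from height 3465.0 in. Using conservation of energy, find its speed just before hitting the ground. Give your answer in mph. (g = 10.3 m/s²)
mgh = ½mv² → v = √(2gh) = √(2×10.3×88.01) = 42.58 m/s = 95.25 mph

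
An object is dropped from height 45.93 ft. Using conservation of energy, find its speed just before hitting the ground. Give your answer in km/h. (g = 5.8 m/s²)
mgh = ½mv² → v = √(2gh) = √(2×5.8×14) = 12.74 m/s = 45.88 km/h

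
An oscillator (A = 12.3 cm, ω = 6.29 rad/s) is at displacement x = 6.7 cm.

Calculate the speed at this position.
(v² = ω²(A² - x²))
v = ω√(A² − x²) = 6.29×√(0.123² − 0.067²) = 0.6488 m/s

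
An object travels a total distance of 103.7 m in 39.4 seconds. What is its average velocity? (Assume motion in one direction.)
v_avg = Δd / Δt = 103.7 / 39.4 = 2.63 m/s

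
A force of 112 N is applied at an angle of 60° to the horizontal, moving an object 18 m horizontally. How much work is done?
W = Fd cosθ = 112×18×cos(60°) = 1008.0 J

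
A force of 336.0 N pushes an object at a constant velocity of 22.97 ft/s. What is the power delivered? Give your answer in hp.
P = Fv = 336 N × 7.001 m/s = 2352 W = 3.155 hp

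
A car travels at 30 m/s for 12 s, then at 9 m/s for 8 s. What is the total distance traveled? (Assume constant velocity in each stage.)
d₁ = v₁t₁ = 30 × 12 = 360 m
d₂ = v₂t₂ = 9 × 8 = 72 m
d_total = 360 + 72 = 432 m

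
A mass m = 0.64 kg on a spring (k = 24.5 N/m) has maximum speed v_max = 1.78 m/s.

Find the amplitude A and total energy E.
½mv²_max = ½kA² → A = v_max√(m/k) = 1.78×√(0.64/24.5) = 0.2877 m = 28.77 cm
E = ½mv²_max = ½×0.64×1.78² = 1.014 J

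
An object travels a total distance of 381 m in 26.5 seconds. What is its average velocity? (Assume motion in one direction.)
v_avg = Δd / Δt = 381 / 26.5 = 14.38 m/s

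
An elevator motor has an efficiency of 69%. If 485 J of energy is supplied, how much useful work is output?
W_out = η × W_in = 0.69 × 485 = 334.65 J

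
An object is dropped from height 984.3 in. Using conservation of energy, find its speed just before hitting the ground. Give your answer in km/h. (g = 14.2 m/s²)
mgh = ½mv² → v = √(2gh) = √(2×14.2×25) = 26.65 m/s = 95.93 km/h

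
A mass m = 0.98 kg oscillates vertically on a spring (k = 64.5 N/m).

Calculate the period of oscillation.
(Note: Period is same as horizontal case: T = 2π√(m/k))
T = 2π√(m/k) = 2π√(0.98/64.5) = 0.7745 s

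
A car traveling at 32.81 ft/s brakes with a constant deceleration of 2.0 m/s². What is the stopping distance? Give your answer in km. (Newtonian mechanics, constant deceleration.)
d = v₀² / (2a) (with unit conversion) = 0.025 km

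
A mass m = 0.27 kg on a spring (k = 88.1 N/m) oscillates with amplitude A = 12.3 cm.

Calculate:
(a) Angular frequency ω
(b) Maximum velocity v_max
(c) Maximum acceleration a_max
ω = √(k/m) = √(88.1/0.27) = 18.06 rad/s
v_max = ωA = 18.06×0.123 = 2.222 m/s
a_max = ω²A = 18.06²×0.123 = 40.13 m/s²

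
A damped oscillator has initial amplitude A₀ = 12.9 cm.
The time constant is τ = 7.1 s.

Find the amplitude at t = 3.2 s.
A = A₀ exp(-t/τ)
A = A₀ exp(−t/τ) = 12.9×exp(−3.2/7.1) = 8.22 cm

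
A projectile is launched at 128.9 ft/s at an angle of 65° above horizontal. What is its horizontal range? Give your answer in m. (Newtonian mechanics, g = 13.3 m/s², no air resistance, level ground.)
R = v₀² sin(2θ) / g (with unit conversion) = 88.91 m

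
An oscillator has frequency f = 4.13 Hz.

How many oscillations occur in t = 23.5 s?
n = f×t = 4.13×23.5 = 97.05 oscillations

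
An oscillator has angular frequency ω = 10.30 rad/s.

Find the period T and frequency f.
T = 2π/ω = 2π/10.3 = 0.61 s; f = ω/2π = 1.639 Hz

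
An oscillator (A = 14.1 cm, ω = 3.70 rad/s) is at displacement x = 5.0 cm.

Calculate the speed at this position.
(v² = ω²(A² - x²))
v = ω√(A² − x²) = 3.7×√(0.141² − 0.05²) = 0.4878 m/s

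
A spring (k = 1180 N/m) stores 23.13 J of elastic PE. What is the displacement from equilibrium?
PE = ½kx² → x = √(2PE/k) = √(2×23.13/1180) = 0.198 m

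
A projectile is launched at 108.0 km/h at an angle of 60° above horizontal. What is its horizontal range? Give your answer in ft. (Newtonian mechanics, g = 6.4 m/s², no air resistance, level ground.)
R = v₀² sin(2θ) / g (with unit conversion) = 399.6 ft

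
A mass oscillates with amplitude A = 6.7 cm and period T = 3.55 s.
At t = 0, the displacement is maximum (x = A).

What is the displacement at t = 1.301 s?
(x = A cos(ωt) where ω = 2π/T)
ω = 2π/T = 2π/3.55 = 1.77 rad/s
x = A cos(ωt) = 6.7×cos(1.77×1.301) = -4.477 cm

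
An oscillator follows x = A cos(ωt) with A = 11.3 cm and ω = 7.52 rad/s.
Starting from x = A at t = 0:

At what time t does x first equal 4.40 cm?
cos(ωt) = x/A = 4.4/11.3 = 0.3894
ωt = arccos(0.3894) = 1.171 rad
t = 1.171/7.52 = 0.1557 s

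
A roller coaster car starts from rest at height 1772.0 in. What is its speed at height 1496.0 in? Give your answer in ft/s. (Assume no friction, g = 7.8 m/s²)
mgh₁ = ½mv₂² + mgh₂ → v₂ = √(2g(h₁−h₂)) = √(2×7.8×(45.01−38)) = 10.46 m/s = 34.31 ft/s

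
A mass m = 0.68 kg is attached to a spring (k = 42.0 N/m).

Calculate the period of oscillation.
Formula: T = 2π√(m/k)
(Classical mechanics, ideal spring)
T = 2π√(m/k) = 2π√(0.68/42.0) = 0.7995 s; f = 1/T = 1.251 Hz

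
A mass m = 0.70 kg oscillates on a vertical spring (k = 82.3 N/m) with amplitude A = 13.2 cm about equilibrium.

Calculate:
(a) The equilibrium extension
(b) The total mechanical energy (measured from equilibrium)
x_eq = mg/k = 0.7×9.81/82.3 = 0.08344 m = 8.344 cm
E = ½kA² = ½×82.3×(0.132)² = 0.717 J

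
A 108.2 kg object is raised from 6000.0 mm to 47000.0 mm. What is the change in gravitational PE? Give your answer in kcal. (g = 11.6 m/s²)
ΔPE = mg(h₂ − h₁) = 108.2 kg × 11.6 m/s² × (47 − 6) m = 5.146e+04 J = 12.3 kcal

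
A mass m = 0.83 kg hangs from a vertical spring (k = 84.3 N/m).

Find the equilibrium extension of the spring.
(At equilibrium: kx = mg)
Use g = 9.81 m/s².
x_eq = mg/k = 0.83×9.81/84.3 = 0.09659 m = 9.659 cm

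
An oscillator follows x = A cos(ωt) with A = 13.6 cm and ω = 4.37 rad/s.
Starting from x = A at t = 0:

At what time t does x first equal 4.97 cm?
cos(ωt) = x/A = 4.97/13.6 = 0.3654
ωt = arccos(0.3654) = 1.197 rad
t = 1.197/4.37 = 0.2738 s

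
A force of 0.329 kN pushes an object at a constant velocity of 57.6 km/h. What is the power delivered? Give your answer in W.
P = Fv = 329 N × 16 m/s = 5264 W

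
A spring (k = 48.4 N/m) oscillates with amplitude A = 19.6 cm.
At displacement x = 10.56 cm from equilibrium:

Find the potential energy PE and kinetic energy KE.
E_total = ½kA² = ½×48.4×(0.196)² = 0.9297 J
PE = ½kx² = ½×48.4×(0.1056)² = 0.2699 J
KE = E_total − PE = 0.6598 J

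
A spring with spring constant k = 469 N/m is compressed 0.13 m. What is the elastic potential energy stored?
PE = ½kx² = ½×469×0.13² = 3.963 J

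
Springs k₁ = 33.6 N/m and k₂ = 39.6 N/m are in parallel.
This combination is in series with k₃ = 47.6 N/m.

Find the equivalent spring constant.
k₁₂ = k₁ + k₂ = 73.2 N/m (parallel)
1/k_eq = 1/k₁₂ + 1/k₃ → k_eq = 28.84 N/m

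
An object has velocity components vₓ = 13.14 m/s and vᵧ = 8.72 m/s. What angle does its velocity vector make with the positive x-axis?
θ = arctan(vᵧ/vₓ) = arctan(8.72/13.14) = 33.57°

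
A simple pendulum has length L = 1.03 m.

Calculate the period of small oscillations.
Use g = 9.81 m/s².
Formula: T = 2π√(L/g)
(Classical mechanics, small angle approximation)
T = 2π√(L/g) = 2π√(1.03/9.81) = 2.036 s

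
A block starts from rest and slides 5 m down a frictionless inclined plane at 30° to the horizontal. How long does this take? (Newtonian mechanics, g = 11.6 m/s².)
a = g sin(θ) = 11.6 × sin(30°) = 5.8 m/s²
t = √(2d/a) = √(2 × 5 / 5.8) = 1.31 s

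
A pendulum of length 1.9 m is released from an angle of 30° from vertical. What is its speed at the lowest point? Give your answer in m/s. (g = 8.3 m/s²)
h = L(1 − cosθ) = 1.9×(1 − cos30°) = 0.2546 m
v = √(2gh) = √(2×8.3×0.2546) = 2.056 m/s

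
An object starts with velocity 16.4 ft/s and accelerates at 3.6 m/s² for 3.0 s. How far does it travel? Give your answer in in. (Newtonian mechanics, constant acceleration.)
d = v₀t + ½at² (with unit conversion) = 1228.0 in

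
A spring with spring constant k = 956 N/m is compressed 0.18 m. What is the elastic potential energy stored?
PE = ½kx² = ½×956×0.18² = 15.49 J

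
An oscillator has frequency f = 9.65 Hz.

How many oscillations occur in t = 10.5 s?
n = f×t = 9.65×10.5 = 101.3 oscillations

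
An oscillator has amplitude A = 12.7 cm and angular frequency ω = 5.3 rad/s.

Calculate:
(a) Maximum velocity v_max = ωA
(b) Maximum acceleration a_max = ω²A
v_max = ωA = 5.3×0.127 = 0.6731 m/s
a_max = ω²A = 5.3²×0.127 = 3.567 m/s²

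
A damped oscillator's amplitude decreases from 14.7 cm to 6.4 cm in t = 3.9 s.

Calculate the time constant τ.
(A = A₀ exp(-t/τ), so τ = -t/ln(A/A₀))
A/A₀ = 6.4/14.7 = 0.4354; ln(A/A₀) = -0.8315
τ = −t/ln(A/A₀) = −3.9/-0.8315 = 4.69 s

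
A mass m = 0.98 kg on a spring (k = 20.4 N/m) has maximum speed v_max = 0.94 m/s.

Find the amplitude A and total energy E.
½mv²_max = ½kA² → A = v_max√(m/k) = 0.94×√(0.98/20.4) = 0.206 m = 20.6 cm
E = ½mv²_max = ½×0.98×0.94² = 0.433 J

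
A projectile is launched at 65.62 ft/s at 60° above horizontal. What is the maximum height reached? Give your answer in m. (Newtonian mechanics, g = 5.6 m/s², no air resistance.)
H = v₀²sin²(θ)/(2g) (with unit conversion) = 26.79 m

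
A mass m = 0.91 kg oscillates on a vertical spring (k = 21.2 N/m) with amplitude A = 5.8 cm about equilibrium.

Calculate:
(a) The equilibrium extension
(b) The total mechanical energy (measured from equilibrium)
x_eq = mg/k = 0.91×9.81/21.2 = 0.4211 m = 42.11 cm
E = ½kA² = ½×21.2×(0.058)² = 0.03566 J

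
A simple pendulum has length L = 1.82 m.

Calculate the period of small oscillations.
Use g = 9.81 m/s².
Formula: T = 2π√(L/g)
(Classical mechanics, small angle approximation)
T = 2π√(L/g) = 2π√(1.82/9.81) = 2.706 s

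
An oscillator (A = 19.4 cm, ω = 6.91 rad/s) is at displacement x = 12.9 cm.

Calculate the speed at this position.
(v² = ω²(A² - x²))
v = ω√(A² − x²) = 6.91×√(0.194² − 0.129²) = 1.001 m/s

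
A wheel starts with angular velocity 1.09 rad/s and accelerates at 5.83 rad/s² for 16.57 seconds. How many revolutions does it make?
θ = ω₀t + ½αt² = 1.09×16.57 + ½×5.83×16.57² = 818.42 rad
Revolutions = θ/(2π) = 818.42/(2π) = 130.26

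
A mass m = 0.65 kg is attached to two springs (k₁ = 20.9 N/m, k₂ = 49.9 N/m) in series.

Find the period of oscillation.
k_eq = k₁k₂/(k₁+k₂) = 14.73 N/m
T = 2π√(m/k_eq) = 2π√(0.65/14.73) = 1.32 s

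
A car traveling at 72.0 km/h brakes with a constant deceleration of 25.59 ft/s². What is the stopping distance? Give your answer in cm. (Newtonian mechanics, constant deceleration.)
d = v₀² / (2a) (with unit conversion) = 2564.0 cm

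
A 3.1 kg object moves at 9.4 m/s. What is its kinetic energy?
KE = ½mv² = ½×3.1×9.4² = 136.958 J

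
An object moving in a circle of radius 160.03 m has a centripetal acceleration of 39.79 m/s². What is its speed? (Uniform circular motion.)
v = √(a_c × r) = √(39.79 × 160.03) = 79.8 m/s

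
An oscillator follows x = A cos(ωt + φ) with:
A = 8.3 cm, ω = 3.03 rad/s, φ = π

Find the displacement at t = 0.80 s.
x = A cos(ωt + φ) = 8.3×cos(3.03×0.8 + π) = 6.253 cm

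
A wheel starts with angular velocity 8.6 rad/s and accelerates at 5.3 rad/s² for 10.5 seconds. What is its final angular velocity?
ω = ω₀ + αt = 8.6 + 5.3 × 10.5 = 64.25 rad/s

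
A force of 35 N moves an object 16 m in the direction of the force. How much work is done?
W = Fd = 35×16 = 560.0 J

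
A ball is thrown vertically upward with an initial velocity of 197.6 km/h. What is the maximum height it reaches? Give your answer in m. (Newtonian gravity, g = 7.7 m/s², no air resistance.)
h_max = v₀²/(2g) (with unit conversion) = 195.6 m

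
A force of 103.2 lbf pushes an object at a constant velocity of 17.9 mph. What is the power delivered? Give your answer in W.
P = Fv = 459.1 N × 8.002 m/s = 3673 W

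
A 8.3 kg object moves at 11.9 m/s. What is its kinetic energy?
KE = ½mv² = ½×8.3×11.9² = 587.6815 J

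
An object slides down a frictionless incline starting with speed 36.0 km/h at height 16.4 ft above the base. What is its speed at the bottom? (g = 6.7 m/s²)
½mv₀² + mgh = ½mv² → v = √(v₀² + 2gh) = √(10² + 2×6.7×4.999) = 12.92 m/s = 46.52 km/h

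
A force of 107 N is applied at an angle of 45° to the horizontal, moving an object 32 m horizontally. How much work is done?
W = Fd cosθ = 107×32×cos(45°) = 2421.1 J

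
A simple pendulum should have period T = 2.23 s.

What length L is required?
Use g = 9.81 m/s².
T = 2π√(L/g) → L = g(T/2π)² = 9.81×(2.23/2π)² = 1.236 m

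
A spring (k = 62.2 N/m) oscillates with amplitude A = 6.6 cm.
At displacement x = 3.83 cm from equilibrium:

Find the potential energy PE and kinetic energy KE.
E_total = ½kA² = ½×62.2×(0.066)² = 0.1355 J
PE = ½kx² = ½×62.2×(0.0383)² = 0.04562 J
KE = E_total − PE = 0.08985 J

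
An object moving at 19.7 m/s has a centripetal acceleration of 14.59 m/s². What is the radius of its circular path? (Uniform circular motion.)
r = v²/a_c = 19.7²/14.59 = 26.6 m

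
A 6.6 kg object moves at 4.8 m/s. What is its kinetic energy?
KE = ½mv² = ½×6.6×4.8² = 76.032 J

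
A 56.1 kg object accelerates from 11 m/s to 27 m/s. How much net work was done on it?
W_net = ΔKE = ½m(v₂² − v₁²) = ½×56.1×(27² − 11²) = 17054.4 J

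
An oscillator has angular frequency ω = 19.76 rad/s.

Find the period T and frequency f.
T = 2π/ω = 2π/19.76 = 0.318 s; f = ω/2π = 3.145 Hz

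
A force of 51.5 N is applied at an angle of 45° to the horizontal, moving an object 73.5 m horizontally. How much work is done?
W = Fd cosθ = 51.5×73.5×cos(45°) = 2676.6 J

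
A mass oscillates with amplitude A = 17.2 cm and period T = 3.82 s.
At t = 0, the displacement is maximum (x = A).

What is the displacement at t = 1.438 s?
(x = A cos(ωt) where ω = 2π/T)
ω = 2π/T = 2π/3.82 = 1.645 rad/s
x = A cos(ωt) = 17.2×cos(1.645×1.438) = -12.27 cm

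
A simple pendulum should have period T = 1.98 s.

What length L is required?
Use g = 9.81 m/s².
T = 2π√(L/g) → L = g(T/2π)² = 9.81×(1.98/2π)² = 0.9742 m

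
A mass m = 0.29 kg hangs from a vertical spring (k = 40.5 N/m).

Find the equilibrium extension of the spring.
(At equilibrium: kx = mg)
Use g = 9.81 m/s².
x_eq = mg/k = 0.29×9.81/40.5 = 0.07024 m = 7.024 cm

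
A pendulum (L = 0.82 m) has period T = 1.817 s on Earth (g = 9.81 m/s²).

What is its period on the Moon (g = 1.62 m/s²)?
T = 2π√(L/g), so T_moon/T_earth = √(g_earth/g_moon)
T_moon = 2π√(0.82/1.62) = 4.47 s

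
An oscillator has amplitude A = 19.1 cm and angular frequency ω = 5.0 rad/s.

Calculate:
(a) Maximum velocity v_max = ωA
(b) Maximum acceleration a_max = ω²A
v_max = ωA = 5.0×0.191 = 0.955 m/s
a_max = ω²A = 5.0²×0.191 = 4.775 m/s²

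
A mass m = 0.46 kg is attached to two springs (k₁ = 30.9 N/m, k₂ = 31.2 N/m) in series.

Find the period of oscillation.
k_eq = k₁k₂/(k₁+k₂) = 15.52 N/m
T = 2π√(m/k_eq) = 2π√(0.46/15.52) = 1.082 s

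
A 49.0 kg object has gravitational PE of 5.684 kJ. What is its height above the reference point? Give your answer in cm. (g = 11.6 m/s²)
PE = mgh → h = PE/(mg) = 5684 J / (49 kg × 11.6 m/s²) = 10 m = 1000.0 cm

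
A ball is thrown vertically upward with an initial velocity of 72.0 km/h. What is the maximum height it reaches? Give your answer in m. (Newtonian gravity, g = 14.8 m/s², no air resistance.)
h_max = v₀²/(2g) (with unit conversion) = 13.51 m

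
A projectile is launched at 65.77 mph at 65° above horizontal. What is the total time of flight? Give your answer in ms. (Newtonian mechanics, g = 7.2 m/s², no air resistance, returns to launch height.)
T = 2v₀sin(θ)/g (with unit conversion) = 7402.0 ms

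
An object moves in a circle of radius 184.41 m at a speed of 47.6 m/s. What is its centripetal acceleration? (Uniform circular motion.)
a_c = v²/r = 47.6²/184.41 = 2265.76/184.41 = 12.29 m/s²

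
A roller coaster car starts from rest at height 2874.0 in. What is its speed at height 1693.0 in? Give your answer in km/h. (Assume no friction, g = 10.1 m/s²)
mgh₁ = ½mv₂² + mgh₂ → v₂ = √(2g(h₁−h₂)) = √(2×10.1×(73−43)) = 24.62 m/s = 88.62 km/h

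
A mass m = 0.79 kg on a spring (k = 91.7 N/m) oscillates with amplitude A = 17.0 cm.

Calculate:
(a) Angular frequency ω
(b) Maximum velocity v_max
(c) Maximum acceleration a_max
ω = √(k/m) = √(91.7/0.79) = 10.77 rad/s
v_max = ωA = 10.77×0.17 = 1.832 m/s
a_max = ω²A = 10.77²×0.17 = 19.73 m/s²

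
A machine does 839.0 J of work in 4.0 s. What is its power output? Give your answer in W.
P = W/t = 839 J / 4 s = 209.8 W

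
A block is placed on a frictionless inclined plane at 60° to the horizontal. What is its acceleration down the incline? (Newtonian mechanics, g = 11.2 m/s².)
a = g sin(θ) = 11.2 × sin(60°) = 11.2 × 0.866 = 9.7 m/s²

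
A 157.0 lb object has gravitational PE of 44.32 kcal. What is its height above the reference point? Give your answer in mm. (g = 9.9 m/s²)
PE = mgh → h = PE/(mg) = 1.854e+05 J / (71.21 kg × 9.9 m/s²) = 263 m = 263000.0 mm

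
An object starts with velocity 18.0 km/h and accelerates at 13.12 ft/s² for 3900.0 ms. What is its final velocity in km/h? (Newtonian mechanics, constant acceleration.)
v = v₀ + at (with unit conversion) = 74.15 km/h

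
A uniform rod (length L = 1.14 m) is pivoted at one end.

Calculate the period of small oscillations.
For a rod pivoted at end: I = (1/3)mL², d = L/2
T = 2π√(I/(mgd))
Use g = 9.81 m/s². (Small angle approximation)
I/m = (1/3)L² = 0.4332 m²; d = L/2 = 0.57 m
T = 2π√(I/(mgd)) = 2π√(0.4332/(9.81×0.57)) = 1.749 s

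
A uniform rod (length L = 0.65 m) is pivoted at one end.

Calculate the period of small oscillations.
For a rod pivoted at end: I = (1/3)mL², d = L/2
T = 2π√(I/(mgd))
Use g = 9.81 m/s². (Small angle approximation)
I/m = (1/3)L² = 0.1408 m²; d = L/2 = 0.325 m
T = 2π√(I/(mgd)) = 2π√(0.1408/(9.81×0.325)) = 1.321 s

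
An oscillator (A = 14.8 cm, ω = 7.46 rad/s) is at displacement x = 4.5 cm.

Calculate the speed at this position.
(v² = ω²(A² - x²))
v = ω√(A² − x²) = 7.46×√(0.148² − 0.045²) = 1.052 m/s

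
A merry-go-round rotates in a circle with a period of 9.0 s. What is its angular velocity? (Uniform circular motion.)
ω = 2π/T = 2π/9.0 = 0.6981 rad/s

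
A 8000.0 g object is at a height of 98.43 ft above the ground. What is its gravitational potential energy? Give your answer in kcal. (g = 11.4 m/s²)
PE = mgh = 8 kg × 11.4 m/s² × 30 m = 2736 J = 0.654 kcal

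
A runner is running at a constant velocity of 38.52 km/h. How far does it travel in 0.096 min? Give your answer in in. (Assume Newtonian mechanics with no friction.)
d = vt (with unit conversion) = 2426.0 in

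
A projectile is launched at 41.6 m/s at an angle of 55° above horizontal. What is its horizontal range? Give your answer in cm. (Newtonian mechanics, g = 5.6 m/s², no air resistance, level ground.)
R = v₀² sin(2θ) / g (with unit conversion) = 29040.0 cm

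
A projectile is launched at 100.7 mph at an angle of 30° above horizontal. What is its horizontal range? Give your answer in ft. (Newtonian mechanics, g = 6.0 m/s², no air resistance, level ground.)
R = v₀² sin(2θ) / g (with unit conversion) = 959.7 ft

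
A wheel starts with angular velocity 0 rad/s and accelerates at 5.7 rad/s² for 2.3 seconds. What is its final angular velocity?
ω = ω₀ + αt = 0 + 5.7 × 2.3 = 13.11 rad/s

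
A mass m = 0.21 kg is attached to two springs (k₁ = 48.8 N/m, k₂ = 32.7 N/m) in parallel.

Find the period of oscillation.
k_eq = k₁+k₂ = 81.5 N/m
T = 2π√(m/k_eq) = 2π√(0.21/81.5) = 0.3189 s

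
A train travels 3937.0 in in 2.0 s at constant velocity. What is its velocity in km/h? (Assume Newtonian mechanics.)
v = d/t (with unit conversion) = 180.0 km/h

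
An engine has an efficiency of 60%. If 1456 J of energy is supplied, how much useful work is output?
W_out = η × W_in = 0.6 × 1456 = 873.6 J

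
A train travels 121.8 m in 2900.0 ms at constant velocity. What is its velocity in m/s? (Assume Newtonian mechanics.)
v = d/t (with unit conversion) = 42.0 m/s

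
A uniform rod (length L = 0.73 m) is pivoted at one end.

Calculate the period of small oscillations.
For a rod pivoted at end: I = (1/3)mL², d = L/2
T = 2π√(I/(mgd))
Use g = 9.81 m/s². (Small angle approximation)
I/m = (1/3)L² = 0.1776 m²; d = L/2 = 0.365 m
T = 2π√(I/(mgd)) = 2π√(0.1776/(9.81×0.365)) = 1.399 s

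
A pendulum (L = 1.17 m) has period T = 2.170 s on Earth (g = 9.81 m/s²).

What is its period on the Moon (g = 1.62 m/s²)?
T = 2π√(L/g), so T_moon/T_earth = √(g_earth/g_moon)
T_moon = 2π√(1.17/1.62) = 5.34 s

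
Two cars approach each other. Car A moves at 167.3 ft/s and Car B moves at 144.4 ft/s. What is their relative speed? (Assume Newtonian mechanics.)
v_rel = v_A + v_B = 167.3 + 144.4 = 311.7 ft/s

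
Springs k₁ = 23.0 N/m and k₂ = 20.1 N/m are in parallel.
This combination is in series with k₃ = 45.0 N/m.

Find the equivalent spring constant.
k₁₂ = k₁ + k₂ = 43.1 N/m (parallel)
1/k_eq = 1/k₁₂ + 1/k₃ → k_eq = 22.01 N/m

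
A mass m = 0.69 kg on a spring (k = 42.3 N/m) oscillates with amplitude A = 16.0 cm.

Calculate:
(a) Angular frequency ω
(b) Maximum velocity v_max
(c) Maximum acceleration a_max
ω = √(k/m) = √(42.3/0.69) = 7.83 rad/s
v_max = ωA = 7.83×0.16 = 1.253 m/s
a_max = ω²A = 7.83²×0.16 = 9.809 m/s²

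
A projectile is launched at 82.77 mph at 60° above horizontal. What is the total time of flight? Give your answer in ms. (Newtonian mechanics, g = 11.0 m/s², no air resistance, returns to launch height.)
T = 2v₀sin(θ)/g (with unit conversion) = 5826.0 ms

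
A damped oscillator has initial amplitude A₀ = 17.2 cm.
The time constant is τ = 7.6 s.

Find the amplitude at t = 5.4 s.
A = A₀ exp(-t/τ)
A = A₀ exp(−t/τ) = 17.2×exp(−5.4/7.6) = 8.452 cm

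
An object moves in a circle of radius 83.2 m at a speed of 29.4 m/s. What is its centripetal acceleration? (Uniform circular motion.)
a_c = v²/r = 29.4²/83.2 = 864.36/83.2 = 10.39 m/s²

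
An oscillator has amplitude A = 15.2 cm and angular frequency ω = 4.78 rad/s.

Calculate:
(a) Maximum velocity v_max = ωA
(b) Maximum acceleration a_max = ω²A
v_max = ωA = 4.78×0.152 = 0.7266 m/s
a_max = ω²A = 4.78²×0.152 = 3.473 m/s²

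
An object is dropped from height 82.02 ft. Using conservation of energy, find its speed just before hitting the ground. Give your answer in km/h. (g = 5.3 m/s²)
mgh = ½mv² → v = √(2gh) = √(2×5.3×25) = 16.28 m/s = 58.6 km/h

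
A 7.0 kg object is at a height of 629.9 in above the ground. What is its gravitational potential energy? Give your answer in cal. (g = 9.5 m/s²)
PE = mgh = 7 kg × 9.5 m/s² × 16 m = 1064 J = 254.3 cal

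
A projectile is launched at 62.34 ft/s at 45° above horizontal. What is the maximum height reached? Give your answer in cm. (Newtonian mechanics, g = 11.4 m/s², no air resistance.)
H = v₀²sin²(θ)/(2g) (with unit conversion) = 791.8 cm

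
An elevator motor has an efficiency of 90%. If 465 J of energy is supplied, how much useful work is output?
W_out = η × W_in = 0.9 × 465 = 418.5 J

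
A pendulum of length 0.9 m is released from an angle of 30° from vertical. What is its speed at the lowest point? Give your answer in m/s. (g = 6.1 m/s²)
h = L(1 − cosθ) = 0.9×(1 − cos30°) = 0.1206 m
v = √(2gh) = √(2×6.1×0.1206) = 1.213 m/s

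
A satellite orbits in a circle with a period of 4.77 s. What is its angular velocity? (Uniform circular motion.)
ω = 2π/T = 2π/4.77 = 1.3172 rad/s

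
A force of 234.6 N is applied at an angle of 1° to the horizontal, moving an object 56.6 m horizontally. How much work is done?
W = Fd cosθ = 234.6×56.6×cos(1°) = 13276.0 J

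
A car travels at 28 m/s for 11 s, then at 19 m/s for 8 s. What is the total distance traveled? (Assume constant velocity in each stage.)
d₁ = v₁t₁ = 28 × 11 = 308 m
d₂ = v₂t₂ = 19 × 8 = 152 m
d_total = 308 + 152 = 460 m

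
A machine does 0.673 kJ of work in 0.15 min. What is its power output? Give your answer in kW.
P = W/t = 673 J / 9 s = 74.78 W = 0.07478 kW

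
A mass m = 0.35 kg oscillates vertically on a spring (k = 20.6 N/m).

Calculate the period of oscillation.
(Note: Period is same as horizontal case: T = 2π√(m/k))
T = 2π√(m/k) = 2π√(0.35/20.6) = 0.819 s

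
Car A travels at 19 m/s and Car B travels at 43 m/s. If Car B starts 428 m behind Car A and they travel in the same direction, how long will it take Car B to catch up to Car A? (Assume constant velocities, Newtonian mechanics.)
Relative speed: v_rel = 43 - 19 = 24 m/s
Time to catch: t = d₀/v_rel = 428/24 = 17.83 s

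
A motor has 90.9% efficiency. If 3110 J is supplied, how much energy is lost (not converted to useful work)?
W_out = η × W_in = 0.909×3110 = 2827.0 J
W_lost = W_in − W_out = 3110 − 2827.0 = 283.01 J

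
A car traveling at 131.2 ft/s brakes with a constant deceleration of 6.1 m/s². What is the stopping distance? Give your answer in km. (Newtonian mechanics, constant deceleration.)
d = v₀² / (2a) (with unit conversion) = 0.1311 km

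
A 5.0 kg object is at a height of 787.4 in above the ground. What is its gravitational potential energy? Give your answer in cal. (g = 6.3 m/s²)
PE = mgh = 5 kg × 6.3 m/s² × 20 m = 630 J = 150.6 cal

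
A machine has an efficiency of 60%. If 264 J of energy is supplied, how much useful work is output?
W_out = η × W_in = 0.6 × 264 = 158.4 J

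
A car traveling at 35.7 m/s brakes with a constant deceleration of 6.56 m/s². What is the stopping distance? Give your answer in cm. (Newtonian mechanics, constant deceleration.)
d = v₀² / (2a) (with unit conversion) = 9714.0 cm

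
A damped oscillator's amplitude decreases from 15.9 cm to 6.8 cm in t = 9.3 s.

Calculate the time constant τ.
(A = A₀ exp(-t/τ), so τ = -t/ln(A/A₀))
A/A₀ = 6.8/15.9 = 0.4277; ln(A/A₀) = -0.8494
τ = −t/ln(A/A₀) = −9.3/-0.8494 = 10.95 s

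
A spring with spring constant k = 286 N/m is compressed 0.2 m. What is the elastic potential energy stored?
PE = ½kx² = ½×286×0.2² = 5.72 J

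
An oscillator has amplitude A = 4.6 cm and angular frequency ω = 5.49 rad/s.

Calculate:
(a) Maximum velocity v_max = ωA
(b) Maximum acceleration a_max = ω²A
v_max = ωA = 5.49×0.046 = 0.2525 m/s
a_max = ω²A = 5.49²×0.046 = 1.386 m/s²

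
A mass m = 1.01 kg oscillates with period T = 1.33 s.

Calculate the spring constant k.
T = 2π√(m/k) → k = m(2π/T)² = 1.01×(2π/1.33)² = 22.54 N/m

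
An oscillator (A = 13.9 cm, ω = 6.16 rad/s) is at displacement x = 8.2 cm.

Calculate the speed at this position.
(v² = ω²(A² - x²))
v = ω√(A² − x²) = 6.16×√(0.139² − 0.082²) = 0.6914 m/s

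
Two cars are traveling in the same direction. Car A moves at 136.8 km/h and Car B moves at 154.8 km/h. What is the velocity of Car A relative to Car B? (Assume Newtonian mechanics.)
v_rel = v_A - v_B = 136.8 - 154.8 = -18.0 km/h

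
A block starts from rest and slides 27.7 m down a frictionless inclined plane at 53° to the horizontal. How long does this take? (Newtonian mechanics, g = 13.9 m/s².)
a = g sin(θ) = 13.9 × sin(53°) = 11.1 m/s²
t = √(2d/a) = √(2 × 27.7 / 11.1) = 2.23 s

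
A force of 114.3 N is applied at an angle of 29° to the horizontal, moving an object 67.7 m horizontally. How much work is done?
W = Fd cosθ = 114.3×67.7×cos(29°) = 6767.9 J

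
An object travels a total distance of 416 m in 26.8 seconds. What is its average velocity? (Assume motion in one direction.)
v_avg = Δd / Δt = 416 / 26.8 = 15.52 m/s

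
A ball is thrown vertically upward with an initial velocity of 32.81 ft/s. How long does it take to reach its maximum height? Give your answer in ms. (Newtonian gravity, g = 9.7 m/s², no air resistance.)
t_up = v₀/g (with unit conversion) = 1031.0 ms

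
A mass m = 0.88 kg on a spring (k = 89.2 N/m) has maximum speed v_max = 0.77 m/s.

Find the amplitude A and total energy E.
½mv²_max = ½kA² → A = v_max√(m/k) = 0.77×√(0.88/89.2) = 0.07648 m = 7.648 cm
E = ½mv²_max = ½×0.88×0.77² = 0.2609 J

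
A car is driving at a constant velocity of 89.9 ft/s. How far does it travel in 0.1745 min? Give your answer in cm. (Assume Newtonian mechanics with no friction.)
d = vt (with unit conversion) = 28690.0 cm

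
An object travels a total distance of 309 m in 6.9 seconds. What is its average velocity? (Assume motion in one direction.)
v_avg = Δd / Δt = 309 / 6.9 = 44.78 m/s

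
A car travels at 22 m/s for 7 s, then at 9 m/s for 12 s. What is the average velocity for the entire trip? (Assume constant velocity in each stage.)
d₁ = v₁t₁ = 22 × 7 = 154 m
d₂ = v₂t₂ = 9 × 12 = 108 m
d_total = 262 m, t_total = 19 s
v_avg = d_total/t_total = 262/19 = 13.79 m/s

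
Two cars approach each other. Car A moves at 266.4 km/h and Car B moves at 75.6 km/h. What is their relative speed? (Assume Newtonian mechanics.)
v_rel = v_A + v_B = 266.4 + 75.6 = 342.0 km/h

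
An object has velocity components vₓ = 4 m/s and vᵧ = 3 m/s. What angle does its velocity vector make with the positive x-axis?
θ = arctan(vᵧ/vₓ) = arctan(3/4) = 36.87°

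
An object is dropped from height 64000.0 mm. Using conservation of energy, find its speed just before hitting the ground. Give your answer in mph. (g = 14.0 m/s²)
mgh = ½mv² → v = √(2gh) = √(2×14.0×64) = 42.33 m/s = 94.69 mph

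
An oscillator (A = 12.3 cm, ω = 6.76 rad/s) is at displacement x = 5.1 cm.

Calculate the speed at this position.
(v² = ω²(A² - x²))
v = ω√(A² − x²) = 6.76×√(0.123² − 0.051²) = 0.7566 m/s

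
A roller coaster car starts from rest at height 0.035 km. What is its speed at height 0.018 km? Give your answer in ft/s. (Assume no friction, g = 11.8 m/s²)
mgh₁ = ½mv₂² + mgh₂ → v₂ = √(2g(h₁−h₂)) = √(2×11.8×(35−18)) = 20.03 m/s = 65.72 ft/s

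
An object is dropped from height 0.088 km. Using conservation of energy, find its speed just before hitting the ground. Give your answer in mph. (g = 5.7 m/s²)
mgh = ½mv² → v = √(2gh) = √(2×5.7×88) = 31.67 m/s = 70.85 mph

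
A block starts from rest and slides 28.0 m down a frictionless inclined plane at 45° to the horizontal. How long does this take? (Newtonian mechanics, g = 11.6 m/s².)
a = g sin(θ) = 11.6 × sin(45°) = 8.2 m/s²
t = √(2d/a) = √(2 × 28.0 / 8.2) = 2.61 s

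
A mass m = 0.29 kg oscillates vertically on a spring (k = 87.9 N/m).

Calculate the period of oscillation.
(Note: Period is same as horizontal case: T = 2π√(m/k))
T = 2π√(m/k) = 2π√(0.29/87.9) = 0.3609 s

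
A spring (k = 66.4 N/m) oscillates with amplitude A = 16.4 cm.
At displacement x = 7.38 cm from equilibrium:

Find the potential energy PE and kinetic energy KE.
E_total = ½kA² = ½×66.4×(0.164)² = 0.8929 J
PE = ½kx² = ½×66.4×(0.0738)² = 0.1808 J
KE = E_total − PE = 0.7121 J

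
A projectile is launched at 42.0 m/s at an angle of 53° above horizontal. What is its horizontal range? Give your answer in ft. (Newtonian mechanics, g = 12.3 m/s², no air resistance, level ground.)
R = v₀² sin(2θ) / g (with unit conversion) = 452.3 ft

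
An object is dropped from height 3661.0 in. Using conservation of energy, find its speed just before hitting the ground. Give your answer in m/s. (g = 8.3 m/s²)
mgh = ½mv² → v = √(2gh) = √(2×8.3×92.99) = 39.29 m/s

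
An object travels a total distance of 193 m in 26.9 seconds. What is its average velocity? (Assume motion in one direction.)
v_avg = Δd / Δt = 193 / 26.9 = 7.17 m/s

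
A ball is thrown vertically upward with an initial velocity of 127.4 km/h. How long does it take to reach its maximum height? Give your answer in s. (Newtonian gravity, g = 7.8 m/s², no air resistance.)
t_up = v₀/g (with unit conversion) = 4.537 s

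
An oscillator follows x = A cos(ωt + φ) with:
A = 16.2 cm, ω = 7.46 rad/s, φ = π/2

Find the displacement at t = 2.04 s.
x = A cos(ωt + φ) = 16.2×cos(7.46×2.04 + π/2) = -7.618 cm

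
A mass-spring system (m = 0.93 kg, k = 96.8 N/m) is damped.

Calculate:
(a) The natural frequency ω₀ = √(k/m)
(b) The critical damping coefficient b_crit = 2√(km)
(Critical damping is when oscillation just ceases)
ω₀ = √(k/m) = √(96.8/0.93) = 10.2 rad/s
b_crit = 2√(km) = 2√(96.8×0.93) = 18.98 kg/s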